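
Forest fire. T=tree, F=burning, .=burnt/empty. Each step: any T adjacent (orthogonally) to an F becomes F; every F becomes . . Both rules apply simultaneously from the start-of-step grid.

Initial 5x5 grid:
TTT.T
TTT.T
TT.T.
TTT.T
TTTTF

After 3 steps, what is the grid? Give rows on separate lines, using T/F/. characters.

Step 1: 2 trees catch fire, 1 burn out
  TTT.T
  TTT.T
  TT.T.
  TTT.F
  TTTF.
Step 2: 1 trees catch fire, 2 burn out
  TTT.T
  TTT.T
  TT.T.
  TTT..
  TTF..
Step 3: 2 trees catch fire, 1 burn out
  TTT.T
  TTT.T
  TT.T.
  TTF..
  TF...

TTT.T
TTT.T
TT.T.
TTF..
TF...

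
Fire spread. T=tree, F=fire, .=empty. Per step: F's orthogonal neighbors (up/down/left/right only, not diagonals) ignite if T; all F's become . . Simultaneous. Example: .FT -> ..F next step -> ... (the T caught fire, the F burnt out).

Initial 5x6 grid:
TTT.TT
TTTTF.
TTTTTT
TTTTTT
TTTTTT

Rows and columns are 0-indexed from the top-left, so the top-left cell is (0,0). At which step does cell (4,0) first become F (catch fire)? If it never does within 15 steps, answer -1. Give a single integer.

Step 1: cell (4,0)='T' (+3 fires, +1 burnt)
Step 2: cell (4,0)='T' (+5 fires, +3 burnt)
Step 3: cell (4,0)='T' (+6 fires, +5 burnt)
Step 4: cell (4,0)='T' (+6 fires, +6 burnt)
Step 5: cell (4,0)='T' (+4 fires, +6 burnt)
Step 6: cell (4,0)='T' (+2 fires, +4 burnt)
Step 7: cell (4,0)='F' (+1 fires, +2 burnt)
  -> target ignites at step 7
Step 8: cell (4,0)='.' (+0 fires, +1 burnt)
  fire out at step 8

7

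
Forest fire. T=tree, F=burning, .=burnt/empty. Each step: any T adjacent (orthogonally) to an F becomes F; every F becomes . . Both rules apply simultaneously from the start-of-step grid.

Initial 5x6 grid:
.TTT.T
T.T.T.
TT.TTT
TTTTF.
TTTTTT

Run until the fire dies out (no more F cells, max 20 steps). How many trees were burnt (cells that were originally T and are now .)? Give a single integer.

Answer: 17

Derivation:
Step 1: +3 fires, +1 burnt (F count now 3)
Step 2: +6 fires, +3 burnt (F count now 6)
Step 3: +2 fires, +6 burnt (F count now 2)
Step 4: +3 fires, +2 burnt (F count now 3)
Step 5: +2 fires, +3 burnt (F count now 2)
Step 6: +1 fires, +2 burnt (F count now 1)
Step 7: +0 fires, +1 burnt (F count now 0)
Fire out after step 7
Initially T: 22, now '.': 25
Total burnt (originally-T cells now '.'): 17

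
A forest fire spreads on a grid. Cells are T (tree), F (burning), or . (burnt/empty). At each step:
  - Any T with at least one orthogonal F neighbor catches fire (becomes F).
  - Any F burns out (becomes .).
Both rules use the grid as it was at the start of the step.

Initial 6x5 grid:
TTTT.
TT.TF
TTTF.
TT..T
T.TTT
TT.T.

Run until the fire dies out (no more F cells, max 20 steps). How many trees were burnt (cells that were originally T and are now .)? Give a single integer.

Step 1: +2 fires, +2 burnt (F count now 2)
Step 2: +2 fires, +2 burnt (F count now 2)
Step 3: +4 fires, +2 burnt (F count now 4)
Step 4: +3 fires, +4 burnt (F count now 3)
Step 5: +2 fires, +3 burnt (F count now 2)
Step 6: +1 fires, +2 burnt (F count now 1)
Step 7: +1 fires, +1 burnt (F count now 1)
Step 8: +0 fires, +1 burnt (F count now 0)
Fire out after step 8
Initially T: 20, now '.': 25
Total burnt (originally-T cells now '.'): 15

Answer: 15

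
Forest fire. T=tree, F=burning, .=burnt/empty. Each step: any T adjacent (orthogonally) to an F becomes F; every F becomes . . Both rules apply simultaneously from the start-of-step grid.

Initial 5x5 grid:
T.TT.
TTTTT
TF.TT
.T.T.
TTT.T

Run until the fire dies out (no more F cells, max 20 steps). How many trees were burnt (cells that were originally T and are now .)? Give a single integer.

Step 1: +3 fires, +1 burnt (F count now 3)
Step 2: +3 fires, +3 burnt (F count now 3)
Step 3: +5 fires, +3 burnt (F count now 5)
Step 4: +3 fires, +5 burnt (F count now 3)
Step 5: +2 fires, +3 burnt (F count now 2)
Step 6: +0 fires, +2 burnt (F count now 0)
Fire out after step 6
Initially T: 17, now '.': 24
Total burnt (originally-T cells now '.'): 16

Answer: 16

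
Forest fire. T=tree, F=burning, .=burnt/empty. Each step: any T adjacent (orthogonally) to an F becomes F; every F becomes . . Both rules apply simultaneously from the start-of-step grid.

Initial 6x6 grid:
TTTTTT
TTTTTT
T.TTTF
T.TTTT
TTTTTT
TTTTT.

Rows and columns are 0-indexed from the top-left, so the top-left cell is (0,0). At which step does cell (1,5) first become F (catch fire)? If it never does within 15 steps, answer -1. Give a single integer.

Step 1: cell (1,5)='F' (+3 fires, +1 burnt)
  -> target ignites at step 1
Step 2: cell (1,5)='.' (+5 fires, +3 burnt)
Step 3: cell (1,5)='.' (+5 fires, +5 burnt)
Step 4: cell (1,5)='.' (+5 fires, +5 burnt)
Step 5: cell (1,5)='.' (+4 fires, +5 burnt)
Step 6: cell (1,5)='.' (+4 fires, +4 burnt)
Step 7: cell (1,5)='.' (+4 fires, +4 burnt)
Step 8: cell (1,5)='.' (+2 fires, +4 burnt)
Step 9: cell (1,5)='.' (+0 fires, +2 burnt)
  fire out at step 9

1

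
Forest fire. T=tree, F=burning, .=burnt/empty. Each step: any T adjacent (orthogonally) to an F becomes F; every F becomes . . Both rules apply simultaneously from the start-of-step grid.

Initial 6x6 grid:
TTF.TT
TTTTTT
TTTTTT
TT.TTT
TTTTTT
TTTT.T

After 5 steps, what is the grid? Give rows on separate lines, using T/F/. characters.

Step 1: 2 trees catch fire, 1 burn out
  TF..TT
  TTFTTT
  TTTTTT
  TT.TTT
  TTTTTT
  TTTT.T
Step 2: 4 trees catch fire, 2 burn out
  F...TT
  TF.FTT
  TTFTTT
  TT.TTT
  TTTTTT
  TTTT.T
Step 3: 4 trees catch fire, 4 burn out
  ....TT
  F...FT
  TF.FTT
  TT.TTT
  TTTTTT
  TTTT.T
Step 4: 6 trees catch fire, 4 burn out
  ....FT
  .....F
  F...FT
  TF.FTT
  TTTTTT
  TTTT.T
Step 5: 6 trees catch fire, 6 burn out
  .....F
  ......
  .....F
  F...FT
  TFTFTT
  TTTT.T

.....F
......
.....F
F...FT
TFTFTT
TTTT.T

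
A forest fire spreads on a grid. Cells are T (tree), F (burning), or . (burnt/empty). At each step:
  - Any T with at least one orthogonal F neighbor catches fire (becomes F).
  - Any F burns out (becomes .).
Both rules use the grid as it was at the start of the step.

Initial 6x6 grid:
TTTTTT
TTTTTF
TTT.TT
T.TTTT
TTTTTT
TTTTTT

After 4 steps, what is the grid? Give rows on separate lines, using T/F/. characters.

Step 1: 3 trees catch fire, 1 burn out
  TTTTTF
  TTTTF.
  TTT.TF
  T.TTTT
  TTTTTT
  TTTTTT
Step 2: 4 trees catch fire, 3 burn out
  TTTTF.
  TTTF..
  TTT.F.
  T.TTTF
  TTTTTT
  TTTTTT
Step 3: 4 trees catch fire, 4 burn out
  TTTF..
  TTF...
  TTT...
  T.TTF.
  TTTTTF
  TTTTTT
Step 4: 6 trees catch fire, 4 burn out
  TTF...
  TF....
  TTF...
  T.TF..
  TTTTF.
  TTTTTF

TTF...
TF....
TTF...
T.TF..
TTTTF.
TTTTTF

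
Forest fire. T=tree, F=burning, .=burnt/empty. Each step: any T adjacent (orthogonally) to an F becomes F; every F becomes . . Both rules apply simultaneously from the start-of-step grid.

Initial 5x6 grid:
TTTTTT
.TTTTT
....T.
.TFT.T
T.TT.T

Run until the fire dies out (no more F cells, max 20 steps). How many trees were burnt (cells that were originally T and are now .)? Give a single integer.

Answer: 4

Derivation:
Step 1: +3 fires, +1 burnt (F count now 3)
Step 2: +1 fires, +3 burnt (F count now 1)
Step 3: +0 fires, +1 burnt (F count now 0)
Fire out after step 3
Initially T: 19, now '.': 15
Total burnt (originally-T cells now '.'): 4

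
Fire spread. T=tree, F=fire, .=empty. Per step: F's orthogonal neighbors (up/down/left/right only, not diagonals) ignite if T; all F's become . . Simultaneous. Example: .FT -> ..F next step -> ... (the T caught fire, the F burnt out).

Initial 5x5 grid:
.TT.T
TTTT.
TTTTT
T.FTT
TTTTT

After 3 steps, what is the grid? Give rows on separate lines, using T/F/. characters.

Step 1: 3 trees catch fire, 1 burn out
  .TT.T
  TTTT.
  TTFTT
  T..FT
  TTFTT
Step 2: 6 trees catch fire, 3 burn out
  .TT.T
  TTFT.
  TF.FT
  T...F
  TF.FT
Step 3: 7 trees catch fire, 6 burn out
  .TF.T
  TF.F.
  F...F
  T....
  F...F

.TF.T
TF.F.
F...F
T....
F...F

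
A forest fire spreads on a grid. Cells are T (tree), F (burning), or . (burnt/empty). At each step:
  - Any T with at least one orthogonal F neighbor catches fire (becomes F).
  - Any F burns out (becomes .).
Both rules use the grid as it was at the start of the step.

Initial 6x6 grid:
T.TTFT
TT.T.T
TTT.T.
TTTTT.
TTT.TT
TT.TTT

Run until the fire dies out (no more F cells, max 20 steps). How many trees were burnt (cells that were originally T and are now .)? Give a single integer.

Answer: 5

Derivation:
Step 1: +2 fires, +1 burnt (F count now 2)
Step 2: +3 fires, +2 burnt (F count now 3)
Step 3: +0 fires, +3 burnt (F count now 0)
Fire out after step 3
Initially T: 27, now '.': 14
Total burnt (originally-T cells now '.'): 5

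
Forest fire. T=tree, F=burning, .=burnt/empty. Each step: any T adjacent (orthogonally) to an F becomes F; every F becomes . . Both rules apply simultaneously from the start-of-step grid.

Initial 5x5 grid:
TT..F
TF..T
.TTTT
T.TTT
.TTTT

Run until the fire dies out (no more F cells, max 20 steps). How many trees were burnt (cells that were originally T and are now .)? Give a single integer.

Step 1: +4 fires, +2 burnt (F count now 4)
Step 2: +3 fires, +4 burnt (F count now 3)
Step 3: +3 fires, +3 burnt (F count now 3)
Step 4: +3 fires, +3 burnt (F count now 3)
Step 5: +2 fires, +3 burnt (F count now 2)
Step 6: +0 fires, +2 burnt (F count now 0)
Fire out after step 6
Initially T: 16, now '.': 24
Total burnt (originally-T cells now '.'): 15

Answer: 15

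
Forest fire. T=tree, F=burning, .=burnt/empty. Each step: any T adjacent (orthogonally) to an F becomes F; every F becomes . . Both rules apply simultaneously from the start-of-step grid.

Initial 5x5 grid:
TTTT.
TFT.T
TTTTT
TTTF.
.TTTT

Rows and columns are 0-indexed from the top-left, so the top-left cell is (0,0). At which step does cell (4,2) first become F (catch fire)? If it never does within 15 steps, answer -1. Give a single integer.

Step 1: cell (4,2)='T' (+7 fires, +2 burnt)
Step 2: cell (4,2)='F' (+8 fires, +7 burnt)
  -> target ignites at step 2
Step 3: cell (4,2)='.' (+4 fires, +8 burnt)
Step 4: cell (4,2)='.' (+0 fires, +4 burnt)
  fire out at step 4

2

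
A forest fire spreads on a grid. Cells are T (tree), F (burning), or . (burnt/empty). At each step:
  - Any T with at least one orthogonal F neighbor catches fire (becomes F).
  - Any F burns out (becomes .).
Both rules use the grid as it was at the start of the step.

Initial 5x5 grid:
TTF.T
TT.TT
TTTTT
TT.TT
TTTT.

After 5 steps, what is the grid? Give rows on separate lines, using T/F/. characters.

Step 1: 1 trees catch fire, 1 burn out
  TF..T
  TT.TT
  TTTTT
  TT.TT
  TTTT.
Step 2: 2 trees catch fire, 1 burn out
  F...T
  TF.TT
  TTTTT
  TT.TT
  TTTT.
Step 3: 2 trees catch fire, 2 burn out
  ....T
  F..TT
  TFTTT
  TT.TT
  TTTT.
Step 4: 3 trees catch fire, 2 burn out
  ....T
  ...TT
  F.FTT
  TF.TT
  TTTT.
Step 5: 3 trees catch fire, 3 burn out
  ....T
  ...TT
  ...FT
  F..TT
  TFTT.

....T
...TT
...FT
F..TT
TFTT.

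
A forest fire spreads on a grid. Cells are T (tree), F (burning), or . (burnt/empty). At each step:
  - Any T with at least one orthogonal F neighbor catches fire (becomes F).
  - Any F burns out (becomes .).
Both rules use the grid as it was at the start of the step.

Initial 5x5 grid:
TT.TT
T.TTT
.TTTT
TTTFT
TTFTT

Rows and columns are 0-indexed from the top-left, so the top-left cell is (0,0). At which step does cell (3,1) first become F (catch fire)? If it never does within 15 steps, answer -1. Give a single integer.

Step 1: cell (3,1)='T' (+5 fires, +2 burnt)
Step 2: cell (3,1)='F' (+6 fires, +5 burnt)
  -> target ignites at step 2
Step 3: cell (3,1)='.' (+5 fires, +6 burnt)
Step 4: cell (3,1)='.' (+1 fires, +5 burnt)
Step 5: cell (3,1)='.' (+0 fires, +1 burnt)
  fire out at step 5

2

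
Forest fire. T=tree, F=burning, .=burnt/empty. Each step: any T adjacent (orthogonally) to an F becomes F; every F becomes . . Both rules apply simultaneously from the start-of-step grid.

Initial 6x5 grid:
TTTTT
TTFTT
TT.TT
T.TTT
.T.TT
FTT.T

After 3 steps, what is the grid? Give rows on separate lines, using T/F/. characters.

Step 1: 4 trees catch fire, 2 burn out
  TTFTT
  TF.FT
  TT.TT
  T.TTT
  .T.TT
  .FT.T
Step 2: 8 trees catch fire, 4 burn out
  TF.FT
  F...F
  TF.FT
  T.TTT
  .F.TT
  ..F.T
Step 3: 5 trees catch fire, 8 burn out
  F...F
  .....
  F...F
  T.TFT
  ...TT
  ....T

F...F
.....
F...F
T.TFT
...TT
....T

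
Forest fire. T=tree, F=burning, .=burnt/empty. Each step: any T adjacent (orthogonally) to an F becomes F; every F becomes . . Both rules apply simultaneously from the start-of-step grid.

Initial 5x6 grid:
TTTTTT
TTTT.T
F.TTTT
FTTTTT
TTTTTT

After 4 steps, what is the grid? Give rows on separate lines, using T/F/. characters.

Step 1: 3 trees catch fire, 2 burn out
  TTTTTT
  FTTT.T
  ..TTTT
  .FTTTT
  FTTTTT
Step 2: 4 trees catch fire, 3 burn out
  FTTTTT
  .FTT.T
  ..TTTT
  ..FTTT
  .FTTTT
Step 3: 5 trees catch fire, 4 burn out
  .FTTTT
  ..FT.T
  ..FTTT
  ...FTT
  ..FTTT
Step 4: 5 trees catch fire, 5 burn out
  ..FTTT
  ...F.T
  ...FTT
  ....FT
  ...FTT

..FTTT
...F.T
...FTT
....FT
...FTT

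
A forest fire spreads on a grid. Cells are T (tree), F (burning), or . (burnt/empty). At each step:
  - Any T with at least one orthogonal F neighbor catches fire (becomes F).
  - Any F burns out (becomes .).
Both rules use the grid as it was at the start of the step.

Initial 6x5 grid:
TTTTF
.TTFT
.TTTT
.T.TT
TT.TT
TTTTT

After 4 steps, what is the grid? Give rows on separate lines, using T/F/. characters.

Step 1: 4 trees catch fire, 2 burn out
  TTTF.
  .TF.F
  .TTFT
  .T.TT
  TT.TT
  TTTTT
Step 2: 5 trees catch fire, 4 burn out
  TTF..
  .F...
  .TF.F
  .T.FT
  TT.TT
  TTTTT
Step 3: 4 trees catch fire, 5 burn out
  TF...
  .....
  .F...
  .T..F
  TT.FT
  TTTTT
Step 4: 4 trees catch fire, 4 burn out
  F....
  .....
  .....
  .F...
  TT..F
  TTTFT

F....
.....
.....
.F...
TT..F
TTTFT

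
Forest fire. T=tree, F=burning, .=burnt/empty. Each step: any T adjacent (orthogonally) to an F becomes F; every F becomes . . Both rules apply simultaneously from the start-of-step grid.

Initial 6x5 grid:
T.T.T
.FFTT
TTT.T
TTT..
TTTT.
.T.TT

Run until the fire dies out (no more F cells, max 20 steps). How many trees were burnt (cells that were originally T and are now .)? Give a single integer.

Answer: 18

Derivation:
Step 1: +4 fires, +2 burnt (F count now 4)
Step 2: +4 fires, +4 burnt (F count now 4)
Step 3: +5 fires, +4 burnt (F count now 5)
Step 4: +3 fires, +5 burnt (F count now 3)
Step 5: +1 fires, +3 burnt (F count now 1)
Step 6: +1 fires, +1 burnt (F count now 1)
Step 7: +0 fires, +1 burnt (F count now 0)
Fire out after step 7
Initially T: 19, now '.': 29
Total burnt (originally-T cells now '.'): 18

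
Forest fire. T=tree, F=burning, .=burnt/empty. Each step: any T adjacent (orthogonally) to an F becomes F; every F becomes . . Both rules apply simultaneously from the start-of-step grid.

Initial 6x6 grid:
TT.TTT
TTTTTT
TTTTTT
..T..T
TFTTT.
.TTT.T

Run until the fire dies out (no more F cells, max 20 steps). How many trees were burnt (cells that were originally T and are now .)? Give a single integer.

Answer: 26

Derivation:
Step 1: +3 fires, +1 burnt (F count now 3)
Step 2: +3 fires, +3 burnt (F count now 3)
Step 3: +3 fires, +3 burnt (F count now 3)
Step 4: +3 fires, +3 burnt (F count now 3)
Step 5: +4 fires, +3 burnt (F count now 4)
Step 6: +5 fires, +4 burnt (F count now 5)
Step 7: +4 fires, +5 burnt (F count now 4)
Step 8: +1 fires, +4 burnt (F count now 1)
Step 9: +0 fires, +1 burnt (F count now 0)
Fire out after step 9
Initially T: 27, now '.': 35
Total burnt (originally-T cells now '.'): 26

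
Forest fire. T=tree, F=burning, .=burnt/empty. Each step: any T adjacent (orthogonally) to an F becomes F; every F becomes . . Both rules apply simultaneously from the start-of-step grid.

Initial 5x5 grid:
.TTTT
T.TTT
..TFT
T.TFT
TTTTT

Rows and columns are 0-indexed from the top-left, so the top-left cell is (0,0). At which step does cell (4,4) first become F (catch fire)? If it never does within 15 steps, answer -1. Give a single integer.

Step 1: cell (4,4)='T' (+6 fires, +2 burnt)
Step 2: cell (4,4)='F' (+5 fires, +6 burnt)
  -> target ignites at step 2
Step 3: cell (4,4)='.' (+3 fires, +5 burnt)
Step 4: cell (4,4)='.' (+2 fires, +3 burnt)
Step 5: cell (4,4)='.' (+1 fires, +2 burnt)
Step 6: cell (4,4)='.' (+0 fires, +1 burnt)
  fire out at step 6

2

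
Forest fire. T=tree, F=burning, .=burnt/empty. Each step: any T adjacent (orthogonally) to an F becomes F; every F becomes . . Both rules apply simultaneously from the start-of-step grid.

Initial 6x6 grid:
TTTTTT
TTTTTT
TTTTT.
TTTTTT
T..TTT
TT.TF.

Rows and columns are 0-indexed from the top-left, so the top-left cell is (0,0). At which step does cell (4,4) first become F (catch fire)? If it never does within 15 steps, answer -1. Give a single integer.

Step 1: cell (4,4)='F' (+2 fires, +1 burnt)
  -> target ignites at step 1
Step 2: cell (4,4)='.' (+3 fires, +2 burnt)
Step 3: cell (4,4)='.' (+3 fires, +3 burnt)
Step 4: cell (4,4)='.' (+3 fires, +3 burnt)
Step 5: cell (4,4)='.' (+5 fires, +3 burnt)
Step 6: cell (4,4)='.' (+5 fires, +5 burnt)
Step 7: cell (4,4)='.' (+4 fires, +5 burnt)
Step 8: cell (4,4)='.' (+3 fires, +4 burnt)
Step 9: cell (4,4)='.' (+2 fires, +3 burnt)
Step 10: cell (4,4)='.' (+0 fires, +2 burnt)
  fire out at step 10

1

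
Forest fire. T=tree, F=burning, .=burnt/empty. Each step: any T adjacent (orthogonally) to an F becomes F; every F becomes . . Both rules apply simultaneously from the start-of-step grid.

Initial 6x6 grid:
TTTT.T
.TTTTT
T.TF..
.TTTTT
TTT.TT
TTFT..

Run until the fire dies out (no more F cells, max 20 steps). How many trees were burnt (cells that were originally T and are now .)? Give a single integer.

Step 1: +6 fires, +2 burnt (F count now 6)
Step 2: +7 fires, +6 burnt (F count now 7)
Step 3: +7 fires, +7 burnt (F count now 7)
Step 4: +3 fires, +7 burnt (F count now 3)
Step 5: +1 fires, +3 burnt (F count now 1)
Step 6: +0 fires, +1 burnt (F count now 0)
Fire out after step 6
Initially T: 25, now '.': 35
Total burnt (originally-T cells now '.'): 24

Answer: 24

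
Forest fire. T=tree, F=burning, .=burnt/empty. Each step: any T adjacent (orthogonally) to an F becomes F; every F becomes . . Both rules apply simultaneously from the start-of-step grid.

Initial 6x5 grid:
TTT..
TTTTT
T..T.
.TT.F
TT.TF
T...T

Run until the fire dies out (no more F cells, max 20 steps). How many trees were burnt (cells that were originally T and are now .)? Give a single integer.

Answer: 2

Derivation:
Step 1: +2 fires, +2 burnt (F count now 2)
Step 2: +0 fires, +2 burnt (F count now 0)
Fire out after step 2
Initially T: 17, now '.': 15
Total burnt (originally-T cells now '.'): 2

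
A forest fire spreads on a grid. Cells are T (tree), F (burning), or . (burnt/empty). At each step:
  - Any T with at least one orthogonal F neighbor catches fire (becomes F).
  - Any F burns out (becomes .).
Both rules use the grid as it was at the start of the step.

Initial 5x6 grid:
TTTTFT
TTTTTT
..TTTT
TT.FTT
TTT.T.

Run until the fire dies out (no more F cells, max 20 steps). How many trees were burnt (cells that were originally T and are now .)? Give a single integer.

Answer: 18

Derivation:
Step 1: +5 fires, +2 burnt (F count now 5)
Step 2: +7 fires, +5 burnt (F count now 7)
Step 3: +3 fires, +7 burnt (F count now 3)
Step 4: +2 fires, +3 burnt (F count now 2)
Step 5: +1 fires, +2 burnt (F count now 1)
Step 6: +0 fires, +1 burnt (F count now 0)
Fire out after step 6
Initially T: 23, now '.': 25
Total burnt (originally-T cells now '.'): 18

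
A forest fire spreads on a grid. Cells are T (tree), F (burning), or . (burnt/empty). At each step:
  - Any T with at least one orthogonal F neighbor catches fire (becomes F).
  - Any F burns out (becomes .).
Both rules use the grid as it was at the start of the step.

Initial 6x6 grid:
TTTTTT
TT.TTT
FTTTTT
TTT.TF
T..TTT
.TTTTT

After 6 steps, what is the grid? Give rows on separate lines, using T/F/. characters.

Step 1: 6 trees catch fire, 2 burn out
  TTTTTT
  FT.TTT
  .FTTTF
  FTT.F.
  T..TTF
  .TTTTT
Step 2: 9 trees catch fire, 6 burn out
  FTTTTT
  .F.TTF
  ..FTF.
  .FT...
  F..TF.
  .TTTTF
Step 3: 7 trees catch fire, 9 burn out
  .FTTTF
  ...TF.
  ...F..
  ..F...
  ...F..
  .TTTF.
Step 4: 4 trees catch fire, 7 burn out
  ..FTF.
  ...F..
  ......
  ......
  ......
  .TTF..
Step 5: 2 trees catch fire, 4 burn out
  ...F..
  ......
  ......
  ......
  ......
  .TF...
Step 6: 1 trees catch fire, 2 burn out
  ......
  ......
  ......
  ......
  ......
  .F....

......
......
......
......
......
.F....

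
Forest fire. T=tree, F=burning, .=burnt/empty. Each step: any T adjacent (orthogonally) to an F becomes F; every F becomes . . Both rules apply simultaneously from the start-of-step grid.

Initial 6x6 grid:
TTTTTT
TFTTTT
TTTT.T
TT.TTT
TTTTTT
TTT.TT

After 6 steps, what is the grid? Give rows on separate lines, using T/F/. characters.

Step 1: 4 trees catch fire, 1 burn out
  TFTTTT
  F.FTTT
  TFTT.T
  TT.TTT
  TTTTTT
  TTT.TT
Step 2: 6 trees catch fire, 4 burn out
  F.FTTT
  ...FTT
  F.FT.T
  TF.TTT
  TTTTTT
  TTT.TT
Step 3: 5 trees catch fire, 6 burn out
  ...FTT
  ....FT
  ...F.T
  F..TTT
  TFTTTT
  TTT.TT
Step 4: 6 trees catch fire, 5 burn out
  ....FT
  .....F
  .....T
  ...FTT
  F.FTTT
  TFT.TT
Step 5: 6 trees catch fire, 6 burn out
  .....F
  ......
  .....F
  ....FT
  ...FTT
  F.F.TT
Step 6: 2 trees catch fire, 6 burn out
  ......
  ......
  ......
  .....F
  ....FT
  ....TT

......
......
......
.....F
....FT
....TT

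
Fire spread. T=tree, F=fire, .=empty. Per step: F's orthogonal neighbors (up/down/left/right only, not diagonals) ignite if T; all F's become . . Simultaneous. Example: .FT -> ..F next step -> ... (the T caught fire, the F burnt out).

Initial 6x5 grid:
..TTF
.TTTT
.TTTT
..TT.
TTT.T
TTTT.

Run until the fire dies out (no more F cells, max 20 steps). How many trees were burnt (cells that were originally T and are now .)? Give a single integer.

Answer: 19

Derivation:
Step 1: +2 fires, +1 burnt (F count now 2)
Step 2: +3 fires, +2 burnt (F count now 3)
Step 3: +2 fires, +3 burnt (F count now 2)
Step 4: +3 fires, +2 burnt (F count now 3)
Step 5: +2 fires, +3 burnt (F count now 2)
Step 6: +1 fires, +2 burnt (F count now 1)
Step 7: +2 fires, +1 burnt (F count now 2)
Step 8: +3 fires, +2 burnt (F count now 3)
Step 9: +1 fires, +3 burnt (F count now 1)
Step 10: +0 fires, +1 burnt (F count now 0)
Fire out after step 10
Initially T: 20, now '.': 29
Total burnt (originally-T cells now '.'): 19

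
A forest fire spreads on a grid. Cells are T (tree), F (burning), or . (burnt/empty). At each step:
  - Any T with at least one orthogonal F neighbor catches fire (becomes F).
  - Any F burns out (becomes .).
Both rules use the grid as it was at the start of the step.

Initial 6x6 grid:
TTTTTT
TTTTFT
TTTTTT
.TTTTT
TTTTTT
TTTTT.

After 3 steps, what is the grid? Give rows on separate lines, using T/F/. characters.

Step 1: 4 trees catch fire, 1 burn out
  TTTTFT
  TTTF.F
  TTTTFT
  .TTTTT
  TTTTTT
  TTTTT.
Step 2: 6 trees catch fire, 4 burn out
  TTTF.F
  TTF...
  TTTF.F
  .TTTFT
  TTTTTT
  TTTTT.
Step 3: 6 trees catch fire, 6 burn out
  TTF...
  TF....
  TTF...
  .TTF.F
  TTTTFT
  TTTTT.

TTF...
TF....
TTF...
.TTF.F
TTTTFT
TTTTT.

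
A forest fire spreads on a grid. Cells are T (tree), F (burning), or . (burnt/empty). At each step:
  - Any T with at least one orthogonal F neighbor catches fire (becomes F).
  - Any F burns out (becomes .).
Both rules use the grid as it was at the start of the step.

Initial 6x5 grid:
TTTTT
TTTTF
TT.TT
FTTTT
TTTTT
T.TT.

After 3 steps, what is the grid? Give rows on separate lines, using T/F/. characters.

Step 1: 6 trees catch fire, 2 burn out
  TTTTF
  TTTF.
  FT.TF
  .FTTT
  FTTTT
  T.TT.
Step 2: 9 trees catch fire, 6 burn out
  TTTF.
  FTF..
  .F.F.
  ..FTF
  .FTTT
  F.TT.
Step 3: 6 trees catch fire, 9 burn out
  FTF..
  .F...
  .....
  ...F.
  ..FTF
  ..TT.

FTF..
.F...
.....
...F.
..FTF
..TT.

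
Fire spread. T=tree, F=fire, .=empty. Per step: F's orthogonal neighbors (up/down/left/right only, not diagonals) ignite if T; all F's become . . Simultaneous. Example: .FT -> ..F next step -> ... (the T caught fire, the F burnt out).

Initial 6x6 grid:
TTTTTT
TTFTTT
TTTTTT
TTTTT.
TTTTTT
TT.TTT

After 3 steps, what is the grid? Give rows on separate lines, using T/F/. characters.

Step 1: 4 trees catch fire, 1 burn out
  TTFTTT
  TF.FTT
  TTFTTT
  TTTTT.
  TTTTTT
  TT.TTT
Step 2: 7 trees catch fire, 4 burn out
  TF.FTT
  F...FT
  TF.FTT
  TTFTT.
  TTTTTT
  TT.TTT
Step 3: 8 trees catch fire, 7 burn out
  F...FT
  .....F
  F...FT
  TF.FT.
  TTFTTT
  TT.TTT

F...FT
.....F
F...FT
TF.FT.
TTFTTT
TT.TTT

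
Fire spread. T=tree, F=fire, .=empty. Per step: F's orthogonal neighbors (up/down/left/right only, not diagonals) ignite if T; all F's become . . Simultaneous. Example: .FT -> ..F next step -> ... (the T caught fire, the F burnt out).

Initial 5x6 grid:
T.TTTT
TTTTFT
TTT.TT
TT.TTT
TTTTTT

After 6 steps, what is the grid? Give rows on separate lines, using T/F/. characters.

Step 1: 4 trees catch fire, 1 burn out
  T.TTFT
  TTTF.F
  TTT.FT
  TT.TTT
  TTTTTT
Step 2: 5 trees catch fire, 4 burn out
  T.TF.F
  TTF...
  TTT..F
  TT.TFT
  TTTTTT
Step 3: 6 trees catch fire, 5 burn out
  T.F...
  TF....
  TTF...
  TT.F.F
  TTTTFT
Step 4: 4 trees catch fire, 6 burn out
  T.....
  F.....
  TF....
  TT....
  TTTF.F
Step 5: 4 trees catch fire, 4 burn out
  F.....
  ......
  F.....
  TF....
  TTF...
Step 6: 2 trees catch fire, 4 burn out
  ......
  ......
  ......
  F.....
  TF....

......
......
......
F.....
TF....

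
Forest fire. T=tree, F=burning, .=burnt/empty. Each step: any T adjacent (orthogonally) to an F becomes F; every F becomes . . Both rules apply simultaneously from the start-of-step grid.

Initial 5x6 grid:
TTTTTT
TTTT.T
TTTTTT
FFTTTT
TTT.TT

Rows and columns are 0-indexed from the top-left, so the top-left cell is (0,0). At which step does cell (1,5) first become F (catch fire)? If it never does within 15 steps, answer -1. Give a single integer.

Step 1: cell (1,5)='T' (+5 fires, +2 burnt)
Step 2: cell (1,5)='T' (+5 fires, +5 burnt)
Step 3: cell (1,5)='T' (+5 fires, +5 burnt)
Step 4: cell (1,5)='T' (+5 fires, +5 burnt)
Step 5: cell (1,5)='T' (+3 fires, +5 burnt)
Step 6: cell (1,5)='F' (+2 fires, +3 burnt)
  -> target ignites at step 6
Step 7: cell (1,5)='.' (+1 fires, +2 burnt)
Step 8: cell (1,5)='.' (+0 fires, +1 burnt)
  fire out at step 8

6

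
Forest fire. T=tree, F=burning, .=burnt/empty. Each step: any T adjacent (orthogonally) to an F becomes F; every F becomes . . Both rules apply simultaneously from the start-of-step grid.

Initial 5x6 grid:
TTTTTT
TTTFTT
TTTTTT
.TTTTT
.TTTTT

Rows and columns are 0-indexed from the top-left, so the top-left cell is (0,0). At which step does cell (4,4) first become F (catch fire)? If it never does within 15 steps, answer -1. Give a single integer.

Step 1: cell (4,4)='T' (+4 fires, +1 burnt)
Step 2: cell (4,4)='T' (+7 fires, +4 burnt)
Step 3: cell (4,4)='T' (+8 fires, +7 burnt)
Step 4: cell (4,4)='F' (+6 fires, +8 burnt)
  -> target ignites at step 4
Step 5: cell (4,4)='.' (+2 fires, +6 burnt)
Step 6: cell (4,4)='.' (+0 fires, +2 burnt)
  fire out at step 6

4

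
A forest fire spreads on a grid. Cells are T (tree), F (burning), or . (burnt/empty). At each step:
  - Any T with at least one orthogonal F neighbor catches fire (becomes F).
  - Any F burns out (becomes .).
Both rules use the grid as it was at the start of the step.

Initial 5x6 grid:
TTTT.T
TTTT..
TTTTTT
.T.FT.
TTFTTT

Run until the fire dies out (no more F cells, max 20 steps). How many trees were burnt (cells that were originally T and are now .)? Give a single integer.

Step 1: +4 fires, +2 burnt (F count now 4)
Step 2: +6 fires, +4 burnt (F count now 6)
Step 3: +5 fires, +6 burnt (F count now 5)
Step 4: +3 fires, +5 burnt (F count now 3)
Step 5: +2 fires, +3 burnt (F count now 2)
Step 6: +1 fires, +2 burnt (F count now 1)
Step 7: +0 fires, +1 burnt (F count now 0)
Fire out after step 7
Initially T: 22, now '.': 29
Total burnt (originally-T cells now '.'): 21

Answer: 21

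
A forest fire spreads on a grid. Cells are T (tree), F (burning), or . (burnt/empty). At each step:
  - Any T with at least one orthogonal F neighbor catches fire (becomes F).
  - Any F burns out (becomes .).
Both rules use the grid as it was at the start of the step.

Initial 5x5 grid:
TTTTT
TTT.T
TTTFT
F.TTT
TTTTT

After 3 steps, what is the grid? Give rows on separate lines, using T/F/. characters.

Step 1: 5 trees catch fire, 2 burn out
  TTTTT
  TTT.T
  FTF.F
  ..TFT
  FTTTT
Step 2: 8 trees catch fire, 5 burn out
  TTTTT
  FTF.F
  .F...
  ..F.F
  .FTFT
Step 3: 6 trees catch fire, 8 burn out
  FTFTF
  .F...
  .....
  .....
  ..F.F

FTFTF
.F...
.....
.....
..F.F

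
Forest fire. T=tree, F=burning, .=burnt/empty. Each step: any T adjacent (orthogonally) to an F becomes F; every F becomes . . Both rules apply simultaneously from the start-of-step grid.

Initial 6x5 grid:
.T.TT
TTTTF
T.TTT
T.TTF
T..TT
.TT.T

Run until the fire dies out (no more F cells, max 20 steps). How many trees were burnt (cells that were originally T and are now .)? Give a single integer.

Step 1: +5 fires, +2 burnt (F count now 5)
Step 2: +6 fires, +5 burnt (F count now 6)
Step 3: +2 fires, +6 burnt (F count now 2)
Step 4: +2 fires, +2 burnt (F count now 2)
Step 5: +1 fires, +2 burnt (F count now 1)
Step 6: +1 fires, +1 burnt (F count now 1)
Step 7: +1 fires, +1 burnt (F count now 1)
Step 8: +0 fires, +1 burnt (F count now 0)
Fire out after step 8
Initially T: 20, now '.': 28
Total burnt (originally-T cells now '.'): 18

Answer: 18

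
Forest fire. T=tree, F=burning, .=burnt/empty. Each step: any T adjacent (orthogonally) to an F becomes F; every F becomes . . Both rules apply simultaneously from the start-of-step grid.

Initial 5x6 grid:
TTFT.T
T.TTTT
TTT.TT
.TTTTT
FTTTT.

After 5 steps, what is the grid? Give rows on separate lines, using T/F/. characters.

Step 1: 4 trees catch fire, 2 burn out
  TF.F.T
  T.FTTT
  TTT.TT
  .TTTTT
  .FTTT.
Step 2: 5 trees catch fire, 4 burn out
  F....T
  T..FTT
  TTF.TT
  .FTTTT
  ..FTT.
Step 3: 5 trees catch fire, 5 burn out
  .....T
  F...FT
  TF..TT
  ..FTTT
  ...FT.
Step 4: 5 trees catch fire, 5 burn out
  .....T
  .....F
  F...FT
  ...FTT
  ....F.
Step 5: 3 trees catch fire, 5 burn out
  .....F
  ......
  .....F
  ....FT
  ......

.....F
......
.....F
....FT
......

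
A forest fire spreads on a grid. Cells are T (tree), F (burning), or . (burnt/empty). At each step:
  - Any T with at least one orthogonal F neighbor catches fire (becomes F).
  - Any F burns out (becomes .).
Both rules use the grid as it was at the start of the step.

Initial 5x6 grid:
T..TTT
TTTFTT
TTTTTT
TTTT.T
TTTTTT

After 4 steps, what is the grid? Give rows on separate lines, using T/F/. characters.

Step 1: 4 trees catch fire, 1 burn out
  T..FTT
  TTF.FT
  TTTFTT
  TTTT.T
  TTTTTT
Step 2: 6 trees catch fire, 4 burn out
  T...FT
  TF...F
  TTF.FT
  TTTF.T
  TTTTTT
Step 3: 6 trees catch fire, 6 burn out
  T....F
  F.....
  TF...F
  TTF..T
  TTTFTT
Step 4: 6 trees catch fire, 6 burn out
  F.....
  ......
  F.....
  TF...F
  TTF.FT

F.....
......
F.....
TF...F
TTF.FT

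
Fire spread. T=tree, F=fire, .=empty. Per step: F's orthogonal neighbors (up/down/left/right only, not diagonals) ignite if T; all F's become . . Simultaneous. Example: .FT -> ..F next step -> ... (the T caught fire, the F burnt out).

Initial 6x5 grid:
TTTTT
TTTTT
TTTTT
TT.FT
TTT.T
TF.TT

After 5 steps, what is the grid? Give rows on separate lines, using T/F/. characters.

Step 1: 4 trees catch fire, 2 burn out
  TTTTT
  TTTTT
  TTTFT
  TT..F
  TFT.T
  F..TT
Step 2: 7 trees catch fire, 4 burn out
  TTTTT
  TTTFT
  TTF.F
  TF...
  F.F.F
  ...TT
Step 3: 6 trees catch fire, 7 burn out
  TTTFT
  TTF.F
  TF...
  F....
  .....
  ...TF
Step 4: 5 trees catch fire, 6 burn out
  TTF.F
  TF...
  F....
  .....
  .....
  ...F.
Step 5: 2 trees catch fire, 5 burn out
  TF...
  F....
  .....
  .....
  .....
  .....

TF...
F....
.....
.....
.....
.....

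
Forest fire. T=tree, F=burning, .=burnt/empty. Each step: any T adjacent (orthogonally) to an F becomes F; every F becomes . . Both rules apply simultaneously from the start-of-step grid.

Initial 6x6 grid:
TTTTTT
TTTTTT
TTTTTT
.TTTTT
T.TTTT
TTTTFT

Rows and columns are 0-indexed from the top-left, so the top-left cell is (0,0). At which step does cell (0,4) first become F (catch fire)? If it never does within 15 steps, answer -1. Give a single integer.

Step 1: cell (0,4)='T' (+3 fires, +1 burnt)
Step 2: cell (0,4)='T' (+4 fires, +3 burnt)
Step 3: cell (0,4)='T' (+5 fires, +4 burnt)
Step 4: cell (0,4)='T' (+5 fires, +5 burnt)
Step 5: cell (0,4)='F' (+6 fires, +5 burnt)
  -> target ignites at step 5
Step 6: cell (0,4)='.' (+4 fires, +6 burnt)
Step 7: cell (0,4)='.' (+3 fires, +4 burnt)
Step 8: cell (0,4)='.' (+2 fires, +3 burnt)
Step 9: cell (0,4)='.' (+1 fires, +2 burnt)
Step 10: cell (0,4)='.' (+0 fires, +1 burnt)
  fire out at step 10

5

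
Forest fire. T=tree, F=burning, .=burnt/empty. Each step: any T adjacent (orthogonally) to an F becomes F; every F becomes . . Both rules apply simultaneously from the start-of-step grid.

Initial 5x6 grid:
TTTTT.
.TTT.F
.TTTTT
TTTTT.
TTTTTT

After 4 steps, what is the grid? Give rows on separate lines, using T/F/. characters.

Step 1: 1 trees catch fire, 1 burn out
  TTTTT.
  .TTT..
  .TTTTF
  TTTTT.
  TTTTTT
Step 2: 1 trees catch fire, 1 burn out
  TTTTT.
  .TTT..
  .TTTF.
  TTTTT.
  TTTTTT
Step 3: 2 trees catch fire, 1 burn out
  TTTTT.
  .TTT..
  .TTF..
  TTTTF.
  TTTTTT
Step 4: 4 trees catch fire, 2 burn out
  TTTTT.
  .TTF..
  .TF...
  TTTF..
  TTTTFT

TTTTT.
.TTF..
.TF...
TTTF..
TTTTFT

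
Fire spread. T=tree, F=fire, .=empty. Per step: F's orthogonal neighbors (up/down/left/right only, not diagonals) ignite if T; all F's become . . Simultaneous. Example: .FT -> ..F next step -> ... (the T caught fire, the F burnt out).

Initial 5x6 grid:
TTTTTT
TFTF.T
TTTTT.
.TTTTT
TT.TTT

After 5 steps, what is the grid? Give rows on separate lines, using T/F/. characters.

Step 1: 6 trees catch fire, 2 burn out
  TFTFTT
  F.F..T
  TFTFT.
  .TTTTT
  TT.TTT
Step 2: 8 trees catch fire, 6 burn out
  F.F.FT
  .....T
  F.F.F.
  .FTFTT
  TT.TTT
Step 3: 5 trees catch fire, 8 burn out
  .....F
  .....T
  ......
  ..F.FT
  TF.FTT
Step 4: 4 trees catch fire, 5 burn out
  ......
  .....F
  ......
  .....F
  F...FT
Step 5: 1 trees catch fire, 4 burn out
  ......
  ......
  ......
  ......
  .....F

......
......
......
......
.....F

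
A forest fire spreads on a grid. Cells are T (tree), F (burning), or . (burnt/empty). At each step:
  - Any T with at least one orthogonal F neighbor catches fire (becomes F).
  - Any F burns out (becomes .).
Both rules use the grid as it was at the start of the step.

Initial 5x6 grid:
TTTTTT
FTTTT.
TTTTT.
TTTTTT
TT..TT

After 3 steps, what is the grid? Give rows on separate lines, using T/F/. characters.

Step 1: 3 trees catch fire, 1 burn out
  FTTTTT
  .FTTT.
  FTTTT.
  TTTTTT
  TT..TT
Step 2: 4 trees catch fire, 3 burn out
  .FTTTT
  ..FTT.
  .FTTT.
  FTTTTT
  TT..TT
Step 3: 5 trees catch fire, 4 burn out
  ..FTTT
  ...FT.
  ..FTT.
  .FTTTT
  FT..TT

..FTTT
...FT.
..FTT.
.FTTTT
FT..TT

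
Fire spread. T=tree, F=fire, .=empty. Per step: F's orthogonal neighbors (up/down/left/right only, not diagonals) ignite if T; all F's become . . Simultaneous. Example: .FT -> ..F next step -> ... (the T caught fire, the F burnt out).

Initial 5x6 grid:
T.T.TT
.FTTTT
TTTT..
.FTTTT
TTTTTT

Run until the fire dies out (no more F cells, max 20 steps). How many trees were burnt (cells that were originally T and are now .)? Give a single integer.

Step 1: +4 fires, +2 burnt (F count now 4)
Step 2: +7 fires, +4 burnt (F count now 7)
Step 3: +4 fires, +7 burnt (F count now 4)
Step 4: +4 fires, +4 burnt (F count now 4)
Step 5: +2 fires, +4 burnt (F count now 2)
Step 6: +0 fires, +2 burnt (F count now 0)
Fire out after step 6
Initially T: 22, now '.': 29
Total burnt (originally-T cells now '.'): 21

Answer: 21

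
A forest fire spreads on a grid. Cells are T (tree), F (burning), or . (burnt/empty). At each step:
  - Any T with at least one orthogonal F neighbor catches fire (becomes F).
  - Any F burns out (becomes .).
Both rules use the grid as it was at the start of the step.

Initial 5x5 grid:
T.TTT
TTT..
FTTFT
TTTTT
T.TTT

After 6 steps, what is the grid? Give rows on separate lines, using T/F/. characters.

Step 1: 6 trees catch fire, 2 burn out
  T.TTT
  FTT..
  .FF.F
  FTTFT
  T.TTT
Step 2: 8 trees catch fire, 6 burn out
  F.TTT
  .FF..
  .....
  .FF.F
  F.TFT
Step 3: 3 trees catch fire, 8 burn out
  ..FTT
  .....
  .....
  .....
  ..F.F
Step 4: 1 trees catch fire, 3 burn out
  ...FT
  .....
  .....
  .....
  .....
Step 5: 1 trees catch fire, 1 burn out
  ....F
  .....
  .....
  .....
  .....
Step 6: 0 trees catch fire, 1 burn out
  .....
  .....
  .....
  .....
  .....

.....
.....
.....
.....
.....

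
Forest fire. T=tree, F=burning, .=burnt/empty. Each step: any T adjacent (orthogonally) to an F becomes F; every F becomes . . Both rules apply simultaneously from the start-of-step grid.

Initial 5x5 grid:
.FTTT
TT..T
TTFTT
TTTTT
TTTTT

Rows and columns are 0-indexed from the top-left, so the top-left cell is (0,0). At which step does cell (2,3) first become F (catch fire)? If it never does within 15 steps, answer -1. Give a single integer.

Step 1: cell (2,3)='F' (+5 fires, +2 burnt)
  -> target ignites at step 1
Step 2: cell (2,3)='.' (+7 fires, +5 burnt)
Step 3: cell (2,3)='.' (+6 fires, +7 burnt)
Step 4: cell (2,3)='.' (+2 fires, +6 burnt)
Step 5: cell (2,3)='.' (+0 fires, +2 burnt)
  fire out at step 5

1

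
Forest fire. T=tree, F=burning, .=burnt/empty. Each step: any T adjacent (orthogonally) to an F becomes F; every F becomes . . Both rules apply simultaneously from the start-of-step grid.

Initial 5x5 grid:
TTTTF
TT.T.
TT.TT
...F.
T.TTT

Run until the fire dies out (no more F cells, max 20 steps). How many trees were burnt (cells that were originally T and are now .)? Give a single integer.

Step 1: +3 fires, +2 burnt (F count now 3)
Step 2: +5 fires, +3 burnt (F count now 5)
Step 3: +1 fires, +5 burnt (F count now 1)
Step 4: +2 fires, +1 burnt (F count now 2)
Step 5: +2 fires, +2 burnt (F count now 2)
Step 6: +1 fires, +2 burnt (F count now 1)
Step 7: +0 fires, +1 burnt (F count now 0)
Fire out after step 7
Initially T: 15, now '.': 24
Total burnt (originally-T cells now '.'): 14

Answer: 14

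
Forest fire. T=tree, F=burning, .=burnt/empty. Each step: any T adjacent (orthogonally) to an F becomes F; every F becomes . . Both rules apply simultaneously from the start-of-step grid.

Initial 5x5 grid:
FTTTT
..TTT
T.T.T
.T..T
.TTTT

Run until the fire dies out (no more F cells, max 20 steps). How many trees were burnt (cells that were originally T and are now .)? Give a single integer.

Step 1: +1 fires, +1 burnt (F count now 1)
Step 2: +1 fires, +1 burnt (F count now 1)
Step 3: +2 fires, +1 burnt (F count now 2)
Step 4: +3 fires, +2 burnt (F count now 3)
Step 5: +1 fires, +3 burnt (F count now 1)
Step 6: +1 fires, +1 burnt (F count now 1)
Step 7: +1 fires, +1 burnt (F count now 1)
Step 8: +1 fires, +1 burnt (F count now 1)
Step 9: +1 fires, +1 burnt (F count now 1)
Step 10: +1 fires, +1 burnt (F count now 1)
Step 11: +1 fires, +1 burnt (F count now 1)
Step 12: +1 fires, +1 burnt (F count now 1)
Step 13: +0 fires, +1 burnt (F count now 0)
Fire out after step 13
Initially T: 16, now '.': 24
Total burnt (originally-T cells now '.'): 15

Answer: 15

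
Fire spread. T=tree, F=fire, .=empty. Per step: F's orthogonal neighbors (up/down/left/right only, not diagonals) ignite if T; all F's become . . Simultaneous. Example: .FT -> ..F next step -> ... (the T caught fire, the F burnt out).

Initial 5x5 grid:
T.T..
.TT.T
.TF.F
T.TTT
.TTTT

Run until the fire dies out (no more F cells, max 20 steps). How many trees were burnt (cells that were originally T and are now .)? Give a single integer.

Step 1: +5 fires, +2 burnt (F count now 5)
Step 2: +5 fires, +5 burnt (F count now 5)
Step 3: +2 fires, +5 burnt (F count now 2)
Step 4: +0 fires, +2 burnt (F count now 0)
Fire out after step 4
Initially T: 14, now '.': 23
Total burnt (originally-T cells now '.'): 12

Answer: 12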